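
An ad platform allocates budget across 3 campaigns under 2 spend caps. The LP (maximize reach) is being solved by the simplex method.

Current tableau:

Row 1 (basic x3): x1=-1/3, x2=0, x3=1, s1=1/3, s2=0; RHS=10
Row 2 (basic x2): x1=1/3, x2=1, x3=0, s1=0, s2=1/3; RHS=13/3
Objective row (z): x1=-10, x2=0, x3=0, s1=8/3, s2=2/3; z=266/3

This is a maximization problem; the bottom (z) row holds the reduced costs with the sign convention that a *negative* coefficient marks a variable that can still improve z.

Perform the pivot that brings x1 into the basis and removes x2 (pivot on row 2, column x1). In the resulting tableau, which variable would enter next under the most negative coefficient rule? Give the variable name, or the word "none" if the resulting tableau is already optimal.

none

Pivot element 1/3. New z-row = old z-row − (-10)·(row 2/(1/3)).
Updated z-row coefficients: x1: 0, x2: 30, x3: 0, s1: 8/3, s2: 32/3.
No coefficient is strictly negative; the tableau after this pivot is optimal.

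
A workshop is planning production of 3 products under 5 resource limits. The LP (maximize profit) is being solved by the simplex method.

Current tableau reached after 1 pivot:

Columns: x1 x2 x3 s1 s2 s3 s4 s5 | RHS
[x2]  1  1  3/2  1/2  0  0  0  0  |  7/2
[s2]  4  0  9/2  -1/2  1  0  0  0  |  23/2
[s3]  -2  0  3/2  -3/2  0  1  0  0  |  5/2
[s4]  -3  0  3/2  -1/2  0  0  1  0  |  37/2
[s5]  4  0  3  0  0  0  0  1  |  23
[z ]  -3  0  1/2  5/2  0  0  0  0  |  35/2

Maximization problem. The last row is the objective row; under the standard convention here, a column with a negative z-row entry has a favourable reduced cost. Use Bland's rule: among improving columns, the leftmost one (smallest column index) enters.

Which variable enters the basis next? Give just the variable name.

Objective-row coefficients: x1: -3, x2: 0, x3: 1/2, s1: 5/2, s2: 0, s3: 0, s4: 0, s5: 0.
Improving columns: x1. Bland's rule picks the smallest column index → x1.

x1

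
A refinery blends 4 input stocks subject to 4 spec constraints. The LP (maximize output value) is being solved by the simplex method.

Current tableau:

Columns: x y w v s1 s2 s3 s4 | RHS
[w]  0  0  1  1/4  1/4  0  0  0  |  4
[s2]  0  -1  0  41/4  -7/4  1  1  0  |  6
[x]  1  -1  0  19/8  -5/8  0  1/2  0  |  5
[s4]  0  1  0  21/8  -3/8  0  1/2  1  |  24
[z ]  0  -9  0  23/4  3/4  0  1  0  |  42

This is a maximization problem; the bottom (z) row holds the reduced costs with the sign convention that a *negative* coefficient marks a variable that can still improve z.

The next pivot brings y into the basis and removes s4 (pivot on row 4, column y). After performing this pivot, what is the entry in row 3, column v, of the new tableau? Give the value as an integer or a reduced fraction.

Pivot element is row 4, column y: 1.
Normalize row 4: new (row 4, v) = (21/8)/1 = 21/8.
row 3 ← row 3 − (-1)·(new row 4): 19/8 − (-1)·(21/8) = 5.

5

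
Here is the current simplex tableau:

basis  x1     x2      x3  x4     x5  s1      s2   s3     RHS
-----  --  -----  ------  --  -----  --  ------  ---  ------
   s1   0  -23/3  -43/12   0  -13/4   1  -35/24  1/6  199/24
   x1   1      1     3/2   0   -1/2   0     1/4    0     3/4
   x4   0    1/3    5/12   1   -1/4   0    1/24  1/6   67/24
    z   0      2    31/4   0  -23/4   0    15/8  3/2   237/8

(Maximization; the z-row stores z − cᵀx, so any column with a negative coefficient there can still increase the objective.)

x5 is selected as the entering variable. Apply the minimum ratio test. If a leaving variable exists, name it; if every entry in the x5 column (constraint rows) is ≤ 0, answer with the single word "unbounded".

unbounded

x5-column entries: row 1: -13/4, row 2: -1/2, row 3: -1/4. All ≤ 0, so x5 can increase without bound; the LP is unbounded in this direction.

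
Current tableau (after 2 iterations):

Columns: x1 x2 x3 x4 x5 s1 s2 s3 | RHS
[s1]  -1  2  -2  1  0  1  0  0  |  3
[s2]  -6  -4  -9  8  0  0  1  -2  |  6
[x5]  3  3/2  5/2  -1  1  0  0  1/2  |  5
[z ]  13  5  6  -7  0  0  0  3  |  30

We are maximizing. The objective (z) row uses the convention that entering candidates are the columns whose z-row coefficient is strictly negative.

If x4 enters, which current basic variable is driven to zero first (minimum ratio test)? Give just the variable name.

Ratios: row 1 (s1): 3/1 = 3; row 2 (s2): 6/8 = 3/4; row 3 (x5): entry -1 ≤ 0, skip.
Minimum ratio 3/4 is in the s2 row, so s2 leaves.

s2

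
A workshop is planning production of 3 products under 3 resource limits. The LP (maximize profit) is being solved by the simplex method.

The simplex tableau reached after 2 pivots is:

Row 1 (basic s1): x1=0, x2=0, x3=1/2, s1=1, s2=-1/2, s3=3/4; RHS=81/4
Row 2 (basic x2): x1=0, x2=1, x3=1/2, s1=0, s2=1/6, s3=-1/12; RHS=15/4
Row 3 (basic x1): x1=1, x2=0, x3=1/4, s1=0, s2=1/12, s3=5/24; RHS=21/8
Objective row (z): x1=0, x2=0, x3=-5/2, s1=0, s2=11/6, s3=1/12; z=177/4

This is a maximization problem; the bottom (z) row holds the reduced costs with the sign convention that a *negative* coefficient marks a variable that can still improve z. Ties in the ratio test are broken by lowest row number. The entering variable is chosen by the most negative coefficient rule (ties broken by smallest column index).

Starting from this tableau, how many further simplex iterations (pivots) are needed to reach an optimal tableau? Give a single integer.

2

pivot: x3 in, x2 out → z = 63
pivot: s3 in, x1 out → z = 64
No improving column remains; optimal.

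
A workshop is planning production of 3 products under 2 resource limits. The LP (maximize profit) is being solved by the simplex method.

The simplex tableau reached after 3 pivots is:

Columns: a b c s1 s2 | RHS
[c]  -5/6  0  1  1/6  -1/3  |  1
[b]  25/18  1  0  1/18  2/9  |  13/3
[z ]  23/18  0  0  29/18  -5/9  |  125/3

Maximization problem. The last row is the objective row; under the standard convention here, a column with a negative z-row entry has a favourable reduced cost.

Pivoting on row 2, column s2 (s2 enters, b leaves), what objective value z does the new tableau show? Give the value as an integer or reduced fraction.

Minimum ratio for s2: (13/3)/(2/9) = 39/2.
z changes by −(z-row coeff of s2)·ratio = −(-5/9)·(39/2) = 65/6.
New z = 125/3 + (65/6) = 105/2.

105/2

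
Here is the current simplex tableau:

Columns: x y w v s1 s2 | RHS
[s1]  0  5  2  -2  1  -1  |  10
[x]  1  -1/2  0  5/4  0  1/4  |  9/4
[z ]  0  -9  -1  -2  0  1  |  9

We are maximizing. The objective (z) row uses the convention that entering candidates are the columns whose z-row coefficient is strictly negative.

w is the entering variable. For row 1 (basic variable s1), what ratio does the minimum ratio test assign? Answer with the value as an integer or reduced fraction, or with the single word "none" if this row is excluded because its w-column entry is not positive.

5

Ratio = RHS / (w entry) = 10 / 2 = 5.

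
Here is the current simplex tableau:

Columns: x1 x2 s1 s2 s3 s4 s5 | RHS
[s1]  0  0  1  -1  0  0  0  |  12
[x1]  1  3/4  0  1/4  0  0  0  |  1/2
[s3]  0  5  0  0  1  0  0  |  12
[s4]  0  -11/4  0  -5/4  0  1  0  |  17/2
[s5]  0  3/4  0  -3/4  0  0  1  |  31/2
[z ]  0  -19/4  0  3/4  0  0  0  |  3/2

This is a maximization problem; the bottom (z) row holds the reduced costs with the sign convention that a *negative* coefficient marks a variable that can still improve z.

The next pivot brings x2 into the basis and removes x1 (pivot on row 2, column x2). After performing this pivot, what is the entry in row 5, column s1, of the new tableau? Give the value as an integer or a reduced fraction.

Pivot element is row 2, column x2: 3/4.
Normalize row 2: new (row 2, s1) = 0/(3/4) = 0.
row 5 ← row 5 − (3/4)·(new row 2): 0 − (3/4)·0 = 0.

0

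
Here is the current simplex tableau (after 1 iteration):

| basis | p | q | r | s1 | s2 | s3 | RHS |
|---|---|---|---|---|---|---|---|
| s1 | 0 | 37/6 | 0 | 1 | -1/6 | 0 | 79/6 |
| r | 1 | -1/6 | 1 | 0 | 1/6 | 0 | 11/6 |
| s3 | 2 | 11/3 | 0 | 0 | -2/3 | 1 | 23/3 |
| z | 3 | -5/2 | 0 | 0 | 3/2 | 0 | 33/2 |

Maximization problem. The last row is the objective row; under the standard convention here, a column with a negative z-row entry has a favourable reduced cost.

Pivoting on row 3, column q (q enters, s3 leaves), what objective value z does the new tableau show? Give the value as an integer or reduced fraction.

Minimum ratio for q: (23/3)/(11/3) = 23/11.
z changes by −(z-row coeff of q)·ratio = −(-5/2)·(23/11) = 115/22.
New z = 33/2 + (115/22) = 239/11.

239/11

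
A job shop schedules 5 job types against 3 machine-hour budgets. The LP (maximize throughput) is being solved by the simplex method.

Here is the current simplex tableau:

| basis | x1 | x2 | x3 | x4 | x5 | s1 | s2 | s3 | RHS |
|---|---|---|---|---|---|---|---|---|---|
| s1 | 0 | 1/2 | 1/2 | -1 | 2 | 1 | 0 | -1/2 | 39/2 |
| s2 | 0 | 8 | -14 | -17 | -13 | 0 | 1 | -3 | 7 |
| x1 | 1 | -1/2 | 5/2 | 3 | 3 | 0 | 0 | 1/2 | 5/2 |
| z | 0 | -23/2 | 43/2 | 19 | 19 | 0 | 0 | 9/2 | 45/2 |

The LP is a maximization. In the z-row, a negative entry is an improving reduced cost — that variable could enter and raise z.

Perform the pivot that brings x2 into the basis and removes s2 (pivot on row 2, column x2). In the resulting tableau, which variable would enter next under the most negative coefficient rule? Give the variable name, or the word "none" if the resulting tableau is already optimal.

x4

Pivot element 8. New z-row = old z-row − (-23/2)·(row 2/8).
Updated z-row coefficients: x1: 0, x2: 0, x3: 11/8, x4: -87/16, x5: 5/16, s1: 0, s2: 23/16, s3: 3/16.
The most negative is -87/16 in column x4, so x4 would enter next.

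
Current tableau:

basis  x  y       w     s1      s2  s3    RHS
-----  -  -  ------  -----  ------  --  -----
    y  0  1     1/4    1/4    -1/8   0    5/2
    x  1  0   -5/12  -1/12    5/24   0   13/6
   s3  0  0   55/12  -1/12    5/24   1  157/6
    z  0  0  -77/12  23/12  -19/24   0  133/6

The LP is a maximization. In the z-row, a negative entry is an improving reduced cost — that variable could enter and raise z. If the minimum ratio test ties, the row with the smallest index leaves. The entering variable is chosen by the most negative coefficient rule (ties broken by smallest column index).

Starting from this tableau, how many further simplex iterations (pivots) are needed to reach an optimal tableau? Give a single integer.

pivot: w in, s3 out → z = 294/5
pivot: s2 in, x out → z = 344/5
No improving column remains; optimal.

2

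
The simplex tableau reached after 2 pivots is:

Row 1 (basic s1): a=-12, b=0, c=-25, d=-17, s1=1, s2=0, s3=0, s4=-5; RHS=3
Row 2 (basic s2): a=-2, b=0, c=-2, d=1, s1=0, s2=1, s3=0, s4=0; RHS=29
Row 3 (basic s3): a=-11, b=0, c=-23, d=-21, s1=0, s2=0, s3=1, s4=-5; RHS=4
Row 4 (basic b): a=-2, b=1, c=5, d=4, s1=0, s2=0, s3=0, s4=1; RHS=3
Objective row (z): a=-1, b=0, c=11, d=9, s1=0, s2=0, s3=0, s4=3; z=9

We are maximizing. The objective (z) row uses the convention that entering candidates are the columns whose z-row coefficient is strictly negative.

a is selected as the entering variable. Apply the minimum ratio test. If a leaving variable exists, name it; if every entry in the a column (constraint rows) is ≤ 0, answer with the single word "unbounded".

a-column entries: row 1: -12, row 2: -2, row 3: -11, row 4: -2. All ≤ 0, so a can increase without bound; the LP is unbounded in this direction.

unbounded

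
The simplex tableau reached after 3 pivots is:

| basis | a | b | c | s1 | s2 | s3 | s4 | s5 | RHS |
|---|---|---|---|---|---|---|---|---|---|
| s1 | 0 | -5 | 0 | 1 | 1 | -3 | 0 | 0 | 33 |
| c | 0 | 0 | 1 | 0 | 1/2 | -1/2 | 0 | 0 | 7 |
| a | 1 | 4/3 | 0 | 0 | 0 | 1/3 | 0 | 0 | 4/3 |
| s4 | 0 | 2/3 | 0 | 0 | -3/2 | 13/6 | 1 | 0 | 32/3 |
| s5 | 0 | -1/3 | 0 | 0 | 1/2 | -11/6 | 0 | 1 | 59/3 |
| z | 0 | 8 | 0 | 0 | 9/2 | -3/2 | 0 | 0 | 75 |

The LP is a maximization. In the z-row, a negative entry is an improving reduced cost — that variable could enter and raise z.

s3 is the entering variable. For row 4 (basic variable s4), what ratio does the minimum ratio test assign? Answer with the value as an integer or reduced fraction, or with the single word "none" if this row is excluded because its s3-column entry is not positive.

64/13

Ratio = RHS / (s3 entry) = (32/3) / (13/6) = 64/13.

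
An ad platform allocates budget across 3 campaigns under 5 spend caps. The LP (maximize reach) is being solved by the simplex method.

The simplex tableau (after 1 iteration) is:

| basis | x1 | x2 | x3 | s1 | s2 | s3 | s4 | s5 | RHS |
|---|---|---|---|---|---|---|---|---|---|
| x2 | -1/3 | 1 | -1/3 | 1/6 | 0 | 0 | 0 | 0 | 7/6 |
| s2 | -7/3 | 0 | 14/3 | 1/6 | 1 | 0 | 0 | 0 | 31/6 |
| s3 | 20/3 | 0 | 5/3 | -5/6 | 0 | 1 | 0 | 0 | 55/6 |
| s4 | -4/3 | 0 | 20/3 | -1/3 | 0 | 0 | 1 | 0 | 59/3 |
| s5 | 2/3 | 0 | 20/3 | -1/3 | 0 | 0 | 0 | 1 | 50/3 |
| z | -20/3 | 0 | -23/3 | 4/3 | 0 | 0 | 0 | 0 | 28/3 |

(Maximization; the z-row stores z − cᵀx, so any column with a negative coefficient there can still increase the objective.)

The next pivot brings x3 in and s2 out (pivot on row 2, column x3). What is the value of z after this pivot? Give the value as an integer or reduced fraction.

499/28

Minimum ratio for x3: (31/6)/(14/3) = 31/28.
z changes by −(z-row coeff of x3)·ratio = −(-23/3)·(31/28) = 713/84.
New z = 28/3 + (713/84) = 499/28.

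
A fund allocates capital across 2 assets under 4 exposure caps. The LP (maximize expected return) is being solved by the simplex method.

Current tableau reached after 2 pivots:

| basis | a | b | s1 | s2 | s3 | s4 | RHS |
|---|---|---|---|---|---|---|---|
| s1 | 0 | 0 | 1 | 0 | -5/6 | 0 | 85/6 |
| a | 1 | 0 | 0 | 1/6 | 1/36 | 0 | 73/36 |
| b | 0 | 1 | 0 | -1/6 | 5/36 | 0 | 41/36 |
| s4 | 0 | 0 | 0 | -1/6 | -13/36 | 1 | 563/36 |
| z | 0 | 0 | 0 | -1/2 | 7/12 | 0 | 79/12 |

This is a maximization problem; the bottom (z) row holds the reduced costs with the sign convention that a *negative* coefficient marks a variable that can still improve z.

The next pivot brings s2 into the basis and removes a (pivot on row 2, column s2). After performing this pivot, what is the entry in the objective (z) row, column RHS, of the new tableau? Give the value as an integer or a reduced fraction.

Pivot element is row 2, column s2: 1/6.
Normalize row 2: new (row 2, RHS) = (73/36)/(1/6) = 73/6.
z-row ← z-row − (-1/2)·(new row 2): 79/12 − (-1/2)·(73/6) = 38/3.

38/3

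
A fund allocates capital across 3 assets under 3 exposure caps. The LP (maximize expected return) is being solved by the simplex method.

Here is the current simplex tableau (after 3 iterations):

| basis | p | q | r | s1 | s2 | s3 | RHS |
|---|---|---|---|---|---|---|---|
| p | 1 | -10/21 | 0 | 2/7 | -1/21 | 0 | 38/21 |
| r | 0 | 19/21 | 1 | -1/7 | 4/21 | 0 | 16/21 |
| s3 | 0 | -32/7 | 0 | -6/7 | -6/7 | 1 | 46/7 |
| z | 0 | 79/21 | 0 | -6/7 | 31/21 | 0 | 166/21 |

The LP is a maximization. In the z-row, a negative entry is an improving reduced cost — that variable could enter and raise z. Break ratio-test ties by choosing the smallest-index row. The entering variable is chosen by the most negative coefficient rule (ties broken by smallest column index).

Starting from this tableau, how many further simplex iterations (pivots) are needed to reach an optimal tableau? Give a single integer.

pivot: s1 in, p out → z = 40/3
No improving column remains; optimal.

1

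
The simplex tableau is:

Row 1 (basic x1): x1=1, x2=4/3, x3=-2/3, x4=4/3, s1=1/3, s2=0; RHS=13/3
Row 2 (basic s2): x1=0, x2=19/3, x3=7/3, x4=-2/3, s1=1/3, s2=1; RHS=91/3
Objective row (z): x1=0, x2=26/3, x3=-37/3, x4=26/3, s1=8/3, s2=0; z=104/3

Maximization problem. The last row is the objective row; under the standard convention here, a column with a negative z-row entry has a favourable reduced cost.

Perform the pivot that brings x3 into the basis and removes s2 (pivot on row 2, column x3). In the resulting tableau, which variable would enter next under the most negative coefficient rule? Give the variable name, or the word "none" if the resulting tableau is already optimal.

Pivot element 7/3. New z-row = old z-row − (-37/3)·(row 2/(7/3)).
Updated z-row coefficients: x1: 0, x2: 295/7, x3: 0, x4: 36/7, s1: 31/7, s2: 37/7.
No coefficient is strictly negative; the tableau after this pivot is optimal.

none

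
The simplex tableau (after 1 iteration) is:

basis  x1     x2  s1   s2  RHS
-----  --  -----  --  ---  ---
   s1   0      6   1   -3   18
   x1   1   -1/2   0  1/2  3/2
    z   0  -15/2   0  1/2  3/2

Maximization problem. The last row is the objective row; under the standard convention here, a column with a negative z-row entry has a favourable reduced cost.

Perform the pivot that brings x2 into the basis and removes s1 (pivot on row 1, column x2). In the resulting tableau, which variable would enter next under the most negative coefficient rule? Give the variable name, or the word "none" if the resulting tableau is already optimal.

Pivot element 6. New z-row = old z-row − (-15/2)·(row 1/6).
Updated z-row coefficients: x1: 0, x2: 0, s1: 5/4, s2: -13/4.
The most negative is -13/4 in column s2, so s2 would enter next.

s2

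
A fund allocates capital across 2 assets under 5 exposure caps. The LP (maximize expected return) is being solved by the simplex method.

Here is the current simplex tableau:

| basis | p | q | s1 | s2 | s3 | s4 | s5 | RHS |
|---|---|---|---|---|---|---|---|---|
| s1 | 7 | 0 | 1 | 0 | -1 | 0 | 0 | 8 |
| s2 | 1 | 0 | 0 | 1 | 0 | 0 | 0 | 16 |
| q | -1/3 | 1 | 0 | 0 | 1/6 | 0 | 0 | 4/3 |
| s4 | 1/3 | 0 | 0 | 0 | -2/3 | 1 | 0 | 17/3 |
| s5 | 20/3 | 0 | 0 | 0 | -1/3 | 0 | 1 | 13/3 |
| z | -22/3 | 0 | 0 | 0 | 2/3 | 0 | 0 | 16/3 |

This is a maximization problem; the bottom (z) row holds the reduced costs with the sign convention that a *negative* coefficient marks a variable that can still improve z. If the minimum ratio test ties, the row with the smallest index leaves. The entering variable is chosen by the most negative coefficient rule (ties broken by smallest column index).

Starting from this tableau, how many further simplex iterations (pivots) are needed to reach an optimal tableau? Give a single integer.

1

pivot: p in, s5 out → z = 101/10
No improving column remains; optimal.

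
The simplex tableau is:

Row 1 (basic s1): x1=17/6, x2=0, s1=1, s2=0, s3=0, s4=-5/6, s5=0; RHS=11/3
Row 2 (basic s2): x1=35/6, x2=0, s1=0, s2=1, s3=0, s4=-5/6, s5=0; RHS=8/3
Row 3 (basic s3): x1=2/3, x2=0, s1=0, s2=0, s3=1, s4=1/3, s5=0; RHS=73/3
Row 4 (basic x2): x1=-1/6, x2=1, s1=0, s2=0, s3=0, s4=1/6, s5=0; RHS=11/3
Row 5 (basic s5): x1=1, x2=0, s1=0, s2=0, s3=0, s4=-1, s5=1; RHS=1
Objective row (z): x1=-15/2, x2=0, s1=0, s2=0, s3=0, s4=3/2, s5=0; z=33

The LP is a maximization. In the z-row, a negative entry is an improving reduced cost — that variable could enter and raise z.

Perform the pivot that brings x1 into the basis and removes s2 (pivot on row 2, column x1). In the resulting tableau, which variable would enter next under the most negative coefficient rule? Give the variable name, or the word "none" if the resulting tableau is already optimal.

none

Pivot element 35/6. New z-row = old z-row − (-15/2)·(row 2/(35/6)).
Updated z-row coefficients: x1: 0, x2: 0, s1: 0, s2: 9/7, s3: 0, s4: 3/7, s5: 0.
No coefficient is strictly negative; the tableau after this pivot is optimal.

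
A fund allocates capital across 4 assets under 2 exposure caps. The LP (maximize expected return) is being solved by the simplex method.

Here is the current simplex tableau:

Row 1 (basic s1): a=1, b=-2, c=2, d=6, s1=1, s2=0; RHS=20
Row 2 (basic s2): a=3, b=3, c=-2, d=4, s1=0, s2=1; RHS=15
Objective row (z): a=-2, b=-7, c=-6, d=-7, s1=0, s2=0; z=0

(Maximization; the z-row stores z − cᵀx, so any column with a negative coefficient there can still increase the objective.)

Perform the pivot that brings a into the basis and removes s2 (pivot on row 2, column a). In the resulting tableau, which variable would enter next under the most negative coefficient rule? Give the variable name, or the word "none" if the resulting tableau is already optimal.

c

Pivot element 3. New z-row = old z-row − (-2)·(row 2/3).
Updated z-row coefficients: a: 0, b: -5, c: -22/3, d: -13/3, s1: 0, s2: 2/3.
The most negative is -22/3 in column c, so c would enter next.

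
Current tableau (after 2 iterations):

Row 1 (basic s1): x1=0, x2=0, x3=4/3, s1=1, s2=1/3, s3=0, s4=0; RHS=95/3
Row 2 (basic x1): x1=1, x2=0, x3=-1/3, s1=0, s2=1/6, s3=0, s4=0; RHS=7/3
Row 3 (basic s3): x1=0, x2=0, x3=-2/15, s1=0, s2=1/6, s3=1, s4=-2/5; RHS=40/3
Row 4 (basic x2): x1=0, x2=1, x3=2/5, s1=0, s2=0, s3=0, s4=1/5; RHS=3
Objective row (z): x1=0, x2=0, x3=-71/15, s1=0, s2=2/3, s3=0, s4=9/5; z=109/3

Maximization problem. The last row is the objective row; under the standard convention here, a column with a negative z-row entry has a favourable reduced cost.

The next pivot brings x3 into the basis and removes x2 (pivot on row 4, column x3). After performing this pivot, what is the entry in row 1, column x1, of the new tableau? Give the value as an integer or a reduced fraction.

0

Pivot element is row 4, column x3: 2/5.
Normalize row 4: new (row 4, x1) = 0/(2/5) = 0.
row 1 ← row 1 − (4/3)·(new row 4): 0 − (4/3)·0 = 0.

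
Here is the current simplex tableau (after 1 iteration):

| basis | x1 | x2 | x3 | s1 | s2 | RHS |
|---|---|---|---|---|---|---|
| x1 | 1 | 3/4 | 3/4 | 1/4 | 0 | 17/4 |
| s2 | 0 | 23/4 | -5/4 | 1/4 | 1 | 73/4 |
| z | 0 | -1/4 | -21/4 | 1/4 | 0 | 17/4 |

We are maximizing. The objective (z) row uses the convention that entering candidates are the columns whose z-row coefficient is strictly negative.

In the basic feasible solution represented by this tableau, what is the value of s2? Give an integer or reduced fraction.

s2 is basic (row 2); its value is the RHS of that row: 73/4.

73/4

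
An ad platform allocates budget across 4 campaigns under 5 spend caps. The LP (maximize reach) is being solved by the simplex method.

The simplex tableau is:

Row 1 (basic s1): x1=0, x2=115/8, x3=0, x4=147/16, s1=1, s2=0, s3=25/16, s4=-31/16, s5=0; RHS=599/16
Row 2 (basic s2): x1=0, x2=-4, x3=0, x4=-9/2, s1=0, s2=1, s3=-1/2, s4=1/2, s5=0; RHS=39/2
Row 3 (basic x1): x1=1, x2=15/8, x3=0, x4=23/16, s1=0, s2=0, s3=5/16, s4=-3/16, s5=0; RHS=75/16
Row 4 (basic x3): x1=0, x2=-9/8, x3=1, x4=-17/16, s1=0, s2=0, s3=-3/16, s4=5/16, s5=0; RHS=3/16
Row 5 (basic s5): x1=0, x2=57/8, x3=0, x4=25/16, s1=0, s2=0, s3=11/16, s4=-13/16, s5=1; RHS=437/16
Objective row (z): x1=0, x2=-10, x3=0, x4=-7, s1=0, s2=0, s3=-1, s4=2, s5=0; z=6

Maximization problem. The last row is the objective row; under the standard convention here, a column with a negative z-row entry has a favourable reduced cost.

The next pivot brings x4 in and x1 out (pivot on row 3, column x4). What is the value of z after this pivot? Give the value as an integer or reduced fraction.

663/23

Minimum ratio for x4: (75/16)/(23/16) = 75/23.
z changes by −(z-row coeff of x4)·ratio = −(-7)·(75/23) = 525/23.
New z = 6 + (525/23) = 663/23.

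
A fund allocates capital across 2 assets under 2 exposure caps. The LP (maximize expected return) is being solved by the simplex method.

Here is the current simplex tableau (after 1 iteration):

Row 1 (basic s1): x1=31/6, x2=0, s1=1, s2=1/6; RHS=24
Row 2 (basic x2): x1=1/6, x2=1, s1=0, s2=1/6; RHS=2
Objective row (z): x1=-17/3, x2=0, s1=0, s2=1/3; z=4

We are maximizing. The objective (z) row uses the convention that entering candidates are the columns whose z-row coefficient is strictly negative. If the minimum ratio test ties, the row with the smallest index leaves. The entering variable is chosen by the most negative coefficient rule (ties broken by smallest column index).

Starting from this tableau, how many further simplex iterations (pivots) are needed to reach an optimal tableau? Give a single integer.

pivot: x1 in, s1 out → z = 940/31
No improving column remains; optimal.

1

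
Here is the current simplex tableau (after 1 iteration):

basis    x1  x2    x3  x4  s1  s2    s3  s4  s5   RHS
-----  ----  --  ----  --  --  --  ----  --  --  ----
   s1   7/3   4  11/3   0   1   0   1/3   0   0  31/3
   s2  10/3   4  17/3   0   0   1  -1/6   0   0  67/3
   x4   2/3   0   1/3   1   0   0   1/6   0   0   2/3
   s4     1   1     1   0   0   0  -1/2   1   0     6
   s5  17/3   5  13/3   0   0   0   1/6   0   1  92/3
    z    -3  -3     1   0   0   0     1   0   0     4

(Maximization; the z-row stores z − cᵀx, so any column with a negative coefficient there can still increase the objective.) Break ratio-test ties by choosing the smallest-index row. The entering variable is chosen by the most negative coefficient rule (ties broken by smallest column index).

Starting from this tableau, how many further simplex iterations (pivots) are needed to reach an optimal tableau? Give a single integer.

2

pivot: x1 in, x4 out → z = 7
pivot: x2 in, s1 out → z = 13
No improving column remains; optimal.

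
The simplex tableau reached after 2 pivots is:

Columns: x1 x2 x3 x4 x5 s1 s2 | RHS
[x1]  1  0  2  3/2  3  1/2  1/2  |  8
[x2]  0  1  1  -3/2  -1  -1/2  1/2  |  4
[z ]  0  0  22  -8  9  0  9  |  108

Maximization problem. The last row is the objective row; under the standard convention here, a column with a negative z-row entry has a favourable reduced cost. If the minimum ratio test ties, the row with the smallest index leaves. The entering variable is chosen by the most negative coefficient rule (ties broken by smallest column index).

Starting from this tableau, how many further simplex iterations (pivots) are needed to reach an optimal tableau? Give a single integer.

pivot: x4 in, x1 out → z = 452/3
No improving column remains; optimal.

1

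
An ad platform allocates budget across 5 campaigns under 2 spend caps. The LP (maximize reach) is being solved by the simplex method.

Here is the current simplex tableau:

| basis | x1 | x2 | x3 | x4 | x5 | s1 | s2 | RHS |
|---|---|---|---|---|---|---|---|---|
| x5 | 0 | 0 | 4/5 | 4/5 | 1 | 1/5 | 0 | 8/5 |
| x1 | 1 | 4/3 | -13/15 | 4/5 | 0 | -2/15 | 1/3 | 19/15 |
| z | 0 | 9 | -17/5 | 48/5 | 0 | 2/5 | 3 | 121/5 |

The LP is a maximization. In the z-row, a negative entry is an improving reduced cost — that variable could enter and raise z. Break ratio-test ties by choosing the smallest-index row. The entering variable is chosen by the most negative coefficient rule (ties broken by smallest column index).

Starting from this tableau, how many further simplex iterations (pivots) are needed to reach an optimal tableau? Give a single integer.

pivot: x3 in, x5 out → z = 31
No improving column remains; optimal.

1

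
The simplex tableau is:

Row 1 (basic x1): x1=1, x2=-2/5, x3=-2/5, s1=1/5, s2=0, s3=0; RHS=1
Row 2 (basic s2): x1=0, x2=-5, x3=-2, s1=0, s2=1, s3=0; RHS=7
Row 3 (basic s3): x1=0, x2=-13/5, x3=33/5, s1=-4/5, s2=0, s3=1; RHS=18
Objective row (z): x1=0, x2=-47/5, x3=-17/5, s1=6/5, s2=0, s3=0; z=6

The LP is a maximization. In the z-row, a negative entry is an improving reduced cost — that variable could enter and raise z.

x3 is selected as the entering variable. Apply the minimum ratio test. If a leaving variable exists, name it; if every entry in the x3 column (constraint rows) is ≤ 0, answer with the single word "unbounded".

s3

Ratios: row 1 (x1): entry -2/5 ≤ 0, skip; row 2 (s2): entry -2 ≤ 0, skip; row 3 (s3): 18/(33/5) = 30/11.
Minimum ratio is in the s3 row, so s3 leaves.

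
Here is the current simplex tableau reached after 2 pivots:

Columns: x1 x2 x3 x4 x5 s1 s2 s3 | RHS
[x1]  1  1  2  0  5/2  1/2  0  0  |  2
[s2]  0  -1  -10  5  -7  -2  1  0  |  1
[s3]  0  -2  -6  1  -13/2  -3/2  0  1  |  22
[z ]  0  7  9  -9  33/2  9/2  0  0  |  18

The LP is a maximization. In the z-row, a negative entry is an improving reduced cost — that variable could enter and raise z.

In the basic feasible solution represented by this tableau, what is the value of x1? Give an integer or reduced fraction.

x1 is basic (row 1); its value is the RHS of that row: 2.

2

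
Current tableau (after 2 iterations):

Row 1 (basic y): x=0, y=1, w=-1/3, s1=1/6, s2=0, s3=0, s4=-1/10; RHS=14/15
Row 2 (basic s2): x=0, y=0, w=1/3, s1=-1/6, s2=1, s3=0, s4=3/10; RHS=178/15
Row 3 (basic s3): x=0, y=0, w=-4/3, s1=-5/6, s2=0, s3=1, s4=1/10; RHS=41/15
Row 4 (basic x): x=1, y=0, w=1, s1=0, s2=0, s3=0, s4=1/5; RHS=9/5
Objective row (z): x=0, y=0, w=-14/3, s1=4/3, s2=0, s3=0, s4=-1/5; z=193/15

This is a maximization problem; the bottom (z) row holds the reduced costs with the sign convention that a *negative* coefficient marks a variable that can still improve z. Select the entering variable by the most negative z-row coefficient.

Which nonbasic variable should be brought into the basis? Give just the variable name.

Objective-row coefficients: x: 0, y: 0, w: -14/3, s1: 4/3, s2: 0, s3: 0, s4: -1/5.
The most negative is -14/3 in column w, so w enters.

w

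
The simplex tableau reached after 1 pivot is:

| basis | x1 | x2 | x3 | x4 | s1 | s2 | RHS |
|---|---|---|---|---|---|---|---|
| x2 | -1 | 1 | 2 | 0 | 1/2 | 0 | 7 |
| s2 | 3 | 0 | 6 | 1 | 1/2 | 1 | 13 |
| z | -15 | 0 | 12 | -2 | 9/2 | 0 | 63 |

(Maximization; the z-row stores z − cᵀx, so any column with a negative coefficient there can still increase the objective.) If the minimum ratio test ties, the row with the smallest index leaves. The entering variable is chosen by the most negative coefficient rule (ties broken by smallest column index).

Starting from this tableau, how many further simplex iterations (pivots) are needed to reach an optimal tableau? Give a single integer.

1

pivot: x1 in, s2 out → z = 128
No improving column remains; optimal.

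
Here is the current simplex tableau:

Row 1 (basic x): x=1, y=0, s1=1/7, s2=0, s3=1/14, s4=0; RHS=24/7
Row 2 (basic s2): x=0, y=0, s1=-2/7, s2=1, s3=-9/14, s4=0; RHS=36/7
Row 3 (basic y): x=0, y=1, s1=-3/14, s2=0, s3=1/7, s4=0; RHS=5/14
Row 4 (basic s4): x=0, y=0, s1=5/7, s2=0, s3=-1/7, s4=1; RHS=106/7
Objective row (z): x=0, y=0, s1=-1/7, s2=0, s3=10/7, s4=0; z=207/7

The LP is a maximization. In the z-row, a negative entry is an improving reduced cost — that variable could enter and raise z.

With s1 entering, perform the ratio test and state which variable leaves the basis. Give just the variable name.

s4

Ratios: row 1 (x): (24/7)/(1/7) = 24; row 2 (s2): entry -2/7 ≤ 0, skip; row 3 (y): entry -3/14 ≤ 0, skip; row 4 (s4): (106/7)/(5/7) = 106/5.
Minimum ratio 106/5 is in the s4 row, so s4 leaves.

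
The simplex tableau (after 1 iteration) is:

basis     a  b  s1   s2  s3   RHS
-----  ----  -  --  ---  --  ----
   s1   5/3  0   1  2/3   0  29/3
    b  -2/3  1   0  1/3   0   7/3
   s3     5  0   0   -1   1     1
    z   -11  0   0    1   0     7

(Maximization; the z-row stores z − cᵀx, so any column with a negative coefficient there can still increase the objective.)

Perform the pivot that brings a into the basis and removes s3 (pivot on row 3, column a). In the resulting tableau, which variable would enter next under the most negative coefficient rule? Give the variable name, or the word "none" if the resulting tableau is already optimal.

s2

Pivot element 5. New z-row = old z-row − (-11)·(row 3/5).
Updated z-row coefficients: a: 0, b: 0, s1: 0, s2: -6/5, s3: 11/5.
The most negative is -6/5 in column s2, so s2 would enter next.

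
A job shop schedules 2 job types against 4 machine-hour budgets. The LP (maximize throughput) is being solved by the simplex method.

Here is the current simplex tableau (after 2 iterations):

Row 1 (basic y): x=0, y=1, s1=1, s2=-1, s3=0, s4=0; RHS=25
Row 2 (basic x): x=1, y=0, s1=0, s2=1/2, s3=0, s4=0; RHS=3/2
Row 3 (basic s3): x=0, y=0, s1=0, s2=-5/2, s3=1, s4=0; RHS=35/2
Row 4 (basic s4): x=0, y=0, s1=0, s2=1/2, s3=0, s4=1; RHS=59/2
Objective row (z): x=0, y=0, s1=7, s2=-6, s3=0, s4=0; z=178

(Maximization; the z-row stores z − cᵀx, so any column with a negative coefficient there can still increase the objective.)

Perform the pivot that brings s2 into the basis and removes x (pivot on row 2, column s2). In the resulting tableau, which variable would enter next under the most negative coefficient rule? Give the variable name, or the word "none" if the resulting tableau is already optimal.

Pivot element 1/2. New z-row = old z-row − (-6)·(row 2/(1/2)).
Updated z-row coefficients: x: 12, y: 0, s1: 7, s2: 0, s3: 0, s4: 0.
No coefficient is strictly negative; the tableau after this pivot is optimal.

none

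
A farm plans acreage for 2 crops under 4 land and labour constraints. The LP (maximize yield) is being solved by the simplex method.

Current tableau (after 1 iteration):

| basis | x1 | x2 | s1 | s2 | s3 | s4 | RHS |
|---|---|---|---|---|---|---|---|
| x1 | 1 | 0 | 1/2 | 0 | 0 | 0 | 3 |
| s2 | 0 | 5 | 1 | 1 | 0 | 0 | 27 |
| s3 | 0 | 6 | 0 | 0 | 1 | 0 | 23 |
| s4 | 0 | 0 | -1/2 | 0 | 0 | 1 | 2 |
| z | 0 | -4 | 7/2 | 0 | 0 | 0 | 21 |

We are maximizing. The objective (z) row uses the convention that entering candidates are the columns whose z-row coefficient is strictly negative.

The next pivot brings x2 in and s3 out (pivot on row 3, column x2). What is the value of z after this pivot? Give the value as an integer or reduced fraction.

Minimum ratio for x2: 23/6 = 23/6.
z changes by −(z-row coeff of x2)·ratio = −(-4)·(23/6) = 46/3.
New z = 21 + (46/3) = 109/3.

109/3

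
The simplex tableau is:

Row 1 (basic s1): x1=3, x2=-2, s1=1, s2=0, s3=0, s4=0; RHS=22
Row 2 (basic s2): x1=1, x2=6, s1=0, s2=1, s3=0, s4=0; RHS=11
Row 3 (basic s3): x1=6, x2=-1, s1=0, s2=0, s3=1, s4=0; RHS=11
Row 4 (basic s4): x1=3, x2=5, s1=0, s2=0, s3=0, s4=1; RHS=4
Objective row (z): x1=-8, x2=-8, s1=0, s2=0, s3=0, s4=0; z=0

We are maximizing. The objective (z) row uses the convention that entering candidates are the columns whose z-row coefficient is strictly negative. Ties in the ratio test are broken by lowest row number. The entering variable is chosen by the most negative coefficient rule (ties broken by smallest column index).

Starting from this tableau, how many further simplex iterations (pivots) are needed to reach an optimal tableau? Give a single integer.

pivot: x1 in, s4 out → z = 32/3
No improving column remains; optimal.

1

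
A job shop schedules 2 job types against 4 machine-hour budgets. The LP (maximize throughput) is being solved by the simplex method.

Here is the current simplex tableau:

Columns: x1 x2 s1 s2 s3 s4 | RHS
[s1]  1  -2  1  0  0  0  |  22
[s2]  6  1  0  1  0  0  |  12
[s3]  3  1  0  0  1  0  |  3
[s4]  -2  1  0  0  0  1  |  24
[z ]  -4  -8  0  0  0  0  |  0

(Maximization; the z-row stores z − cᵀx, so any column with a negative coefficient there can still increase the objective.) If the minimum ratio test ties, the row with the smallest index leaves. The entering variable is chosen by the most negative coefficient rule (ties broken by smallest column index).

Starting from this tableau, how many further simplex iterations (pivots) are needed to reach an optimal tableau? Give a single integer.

pivot: x2 in, s3 out → z = 24
No improving column remains; optimal.

1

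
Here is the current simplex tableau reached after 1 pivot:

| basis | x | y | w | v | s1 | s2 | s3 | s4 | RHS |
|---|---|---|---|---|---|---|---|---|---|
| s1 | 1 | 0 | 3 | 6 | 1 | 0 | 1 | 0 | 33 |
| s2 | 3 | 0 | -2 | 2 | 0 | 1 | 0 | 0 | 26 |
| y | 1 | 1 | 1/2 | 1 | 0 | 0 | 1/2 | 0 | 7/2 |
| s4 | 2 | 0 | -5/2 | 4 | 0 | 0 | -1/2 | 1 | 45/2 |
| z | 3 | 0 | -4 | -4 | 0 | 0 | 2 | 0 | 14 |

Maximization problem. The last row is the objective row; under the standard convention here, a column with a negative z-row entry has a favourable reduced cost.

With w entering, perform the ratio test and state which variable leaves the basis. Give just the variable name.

Ratios: row 1 (s1): 33/3 = 11; row 2 (s2): entry -2 ≤ 0, skip; row 3 (y): (7/2)/(1/2) = 7; row 4 (s4): entry -5/2 ≤ 0, skip.
Minimum ratio 7 is in the y row, so y leaves.

y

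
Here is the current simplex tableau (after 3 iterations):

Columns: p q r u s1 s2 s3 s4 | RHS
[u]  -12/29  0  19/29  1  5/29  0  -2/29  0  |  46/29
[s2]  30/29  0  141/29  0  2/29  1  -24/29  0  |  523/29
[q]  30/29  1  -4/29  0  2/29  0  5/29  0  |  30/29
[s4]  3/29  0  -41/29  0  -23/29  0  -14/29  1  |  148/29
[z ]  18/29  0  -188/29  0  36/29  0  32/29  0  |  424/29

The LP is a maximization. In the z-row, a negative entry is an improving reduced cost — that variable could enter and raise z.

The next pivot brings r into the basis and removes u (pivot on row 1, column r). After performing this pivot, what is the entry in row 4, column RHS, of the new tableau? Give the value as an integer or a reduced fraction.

162/19

Pivot element is row 1, column r: 19/29.
Normalize row 1: new (row 1, RHS) = (46/29)/(19/29) = 46/19.
row 4 ← row 4 − (-41/29)·(new row 1): 148/29 − (-41/29)·(46/19) = 162/19.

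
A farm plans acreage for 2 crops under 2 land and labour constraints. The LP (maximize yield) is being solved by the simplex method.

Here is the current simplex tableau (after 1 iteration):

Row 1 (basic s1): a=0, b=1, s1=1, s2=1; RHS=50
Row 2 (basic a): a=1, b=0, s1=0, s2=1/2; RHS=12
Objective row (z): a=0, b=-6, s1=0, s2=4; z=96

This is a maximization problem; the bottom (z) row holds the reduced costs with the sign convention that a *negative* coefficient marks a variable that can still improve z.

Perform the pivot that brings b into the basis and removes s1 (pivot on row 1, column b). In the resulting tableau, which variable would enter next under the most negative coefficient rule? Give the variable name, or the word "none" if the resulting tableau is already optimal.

none

Pivot element 1. New z-row = old z-row − (-6)·(row 1/1).
Updated z-row coefficients: a: 0, b: 0, s1: 6, s2: 10.
No coefficient is strictly negative; the tableau after this pivot is optimal.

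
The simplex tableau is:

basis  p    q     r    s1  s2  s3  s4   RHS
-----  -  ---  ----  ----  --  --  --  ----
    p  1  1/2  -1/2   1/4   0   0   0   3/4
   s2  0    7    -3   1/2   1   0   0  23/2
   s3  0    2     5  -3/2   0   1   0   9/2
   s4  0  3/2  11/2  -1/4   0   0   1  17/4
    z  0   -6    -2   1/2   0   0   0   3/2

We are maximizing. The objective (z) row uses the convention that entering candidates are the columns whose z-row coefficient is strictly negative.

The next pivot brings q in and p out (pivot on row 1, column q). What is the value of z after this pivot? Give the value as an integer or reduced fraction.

Minimum ratio for q: (3/4)/(1/2) = 3/2.
z changes by −(z-row coeff of q)·ratio = −(-6)·(3/2) = 9.
New z = 3/2 + 9 = 21/2.

21/2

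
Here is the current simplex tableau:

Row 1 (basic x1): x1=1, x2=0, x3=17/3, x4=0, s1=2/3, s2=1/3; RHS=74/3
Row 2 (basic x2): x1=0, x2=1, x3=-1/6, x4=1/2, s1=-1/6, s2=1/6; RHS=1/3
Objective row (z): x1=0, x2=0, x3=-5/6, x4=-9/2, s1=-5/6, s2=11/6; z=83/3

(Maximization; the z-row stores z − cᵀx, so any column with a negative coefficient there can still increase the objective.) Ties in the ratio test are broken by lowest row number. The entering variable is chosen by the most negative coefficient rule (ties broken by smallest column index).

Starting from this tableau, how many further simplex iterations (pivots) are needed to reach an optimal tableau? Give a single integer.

3

pivot: x4 in, x2 out → z = 92/3
pivot: x3 in, x1 out → z = 694/17
pivot: s1 in, x3 out → z = 117
No improving column remains; optimal.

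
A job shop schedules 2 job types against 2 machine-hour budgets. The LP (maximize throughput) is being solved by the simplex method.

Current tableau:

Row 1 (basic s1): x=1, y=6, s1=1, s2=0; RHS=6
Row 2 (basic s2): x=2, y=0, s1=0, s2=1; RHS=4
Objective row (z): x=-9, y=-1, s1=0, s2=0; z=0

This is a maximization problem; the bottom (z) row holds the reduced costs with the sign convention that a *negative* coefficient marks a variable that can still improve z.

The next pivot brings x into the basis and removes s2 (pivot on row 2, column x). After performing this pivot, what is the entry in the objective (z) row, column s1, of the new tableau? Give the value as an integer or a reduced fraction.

0

Pivot element is row 2, column x: 2.
Normalize row 2: new (row 2, s1) = 0/2 = 0.
z-row ← z-row − (-9)·(new row 2): 0 − (-9)·0 = 0.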